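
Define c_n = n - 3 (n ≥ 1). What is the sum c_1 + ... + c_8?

12

Over n = 1..8: Σn = 36.
Total = (1)·36 + (-3)·8 = 12.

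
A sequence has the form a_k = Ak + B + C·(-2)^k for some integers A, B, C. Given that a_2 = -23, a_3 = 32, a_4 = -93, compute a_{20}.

The three given values yield: 2A + B + 4C = -23; 3A + B - 8C = 32; 4A + B + 16C = -93.
Subtracting the first from the second: A - 12C = 55.
Subtracting the second from the third: A + 24C = -125.
Solving: C = -5, A = -5, then B = 7.
So a_k = -5·k + 7 + (-5)·(-2)^k; at k=20 this is -5242973.

-5242973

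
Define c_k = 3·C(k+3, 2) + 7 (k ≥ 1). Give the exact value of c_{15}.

C(18, 2) = 153, so c_{15} = 466.

466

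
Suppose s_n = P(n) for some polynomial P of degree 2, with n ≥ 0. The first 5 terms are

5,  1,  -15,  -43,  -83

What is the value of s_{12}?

-835

1st diffs: -4, -16, -28, -40.
2nd diffs: -12, -12, -12 (constant).
So s_n = -6n^2 + 2n + 5.
Evaluating at n = 12 gives s_{12} = -835.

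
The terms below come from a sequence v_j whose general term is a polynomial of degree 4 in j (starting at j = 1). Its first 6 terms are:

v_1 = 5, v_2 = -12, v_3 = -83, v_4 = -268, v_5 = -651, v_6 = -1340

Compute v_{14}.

-38748

1st diffs: -17, -71, -185, -383, -689.
2nd diffs: -54, -114, -198, -306.
3rd diffs: -60, -84, -108.
4th diffs: -24, -24 (constant).
Newton forward-difference form: v_j = 5 + (-17)·C(j-1,1) + (-54)·C(j-1,2) + (-60)·C(j-1,3) + (-24)·C(j-1,4).
At j = 14: j-1 = 13, so v_{14} = 5 - 221 - 4212 - 17160 - 17160 = -38748.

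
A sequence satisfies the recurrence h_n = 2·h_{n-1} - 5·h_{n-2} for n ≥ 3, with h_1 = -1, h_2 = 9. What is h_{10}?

Applying the relation repeatedly:
h_3 = 23;  h_4 = 1;  h_5 = -113;  h_6 = -231;  h_7 = 103;  h_8 = 1361;  h_9 = 2207;  h_{10} = -2391.

-2391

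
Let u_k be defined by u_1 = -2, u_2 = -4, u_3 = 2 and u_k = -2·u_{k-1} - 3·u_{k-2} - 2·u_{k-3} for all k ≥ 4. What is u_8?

Applying the relation repeatedly:
u_4 = 12  u_5 = -22  u_6 = 4  u_7 = 34  u_8 = -36.

-36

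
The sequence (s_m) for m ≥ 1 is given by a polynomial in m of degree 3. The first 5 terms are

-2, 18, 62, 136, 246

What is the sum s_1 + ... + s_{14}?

1st diffs: 20, 44, 74, 110.
2nd diffs: 24, 30, 36.
3rd diffs: 6, 6 (constant).
Newton forward-difference form: s_m = -2 + 20·C(m-1,1) + 24·C(m-1,2) + 6·C(m-1,3).
Continuing: …, 398, 598, 852, 1166, …, s_{14} = 3846.
Summing m = 1..14 (14 terms) gives 16534.

16534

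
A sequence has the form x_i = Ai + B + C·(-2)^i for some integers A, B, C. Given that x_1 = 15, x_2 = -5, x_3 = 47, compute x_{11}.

8239

Write the equations: A + B - 2C = 15; 2A + B + 4C = -5; 3A + B - 8C = 47.
Subtracting the first from the second: A + 6C = -20.
Subtracting the second from the third: A - 12C = 52.
Solving: C = -4, A = 4, then B = 3.
So x_i = 4·i + 3 + (-4)·(-2)^i; at i=11 this is 8239.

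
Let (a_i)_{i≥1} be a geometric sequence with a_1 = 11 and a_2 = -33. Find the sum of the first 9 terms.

Common ratio r = -3.
a_i = 11·(-3)^(i-1).
S = 11·((-3)^9 - 1)/(-3 - 1) = 11·(-19683 - 1)/(-4) = 54131.

54131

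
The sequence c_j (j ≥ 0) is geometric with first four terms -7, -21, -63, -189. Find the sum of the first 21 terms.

-36611236207

Common ratio r = 3.
c_j = (-7)·3^(j-0).
S = (-7)·(3^21 - 1)/(3 - 1) = (-7)·(10460353203 - 1)/(2) = -36611236207.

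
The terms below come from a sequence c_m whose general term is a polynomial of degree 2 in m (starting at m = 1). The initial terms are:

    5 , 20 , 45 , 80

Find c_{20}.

1st diffs: 15, 25, 35.
2nd diffs: 10, 10 (constant).
Newton forward-difference form: c_m = 5 + 15·C(m-1,1) + 10·C(m-1,2).
At m = 20: m-1 = 19, so c_{20} = 5 + 285 + 1710 = 2000.

2000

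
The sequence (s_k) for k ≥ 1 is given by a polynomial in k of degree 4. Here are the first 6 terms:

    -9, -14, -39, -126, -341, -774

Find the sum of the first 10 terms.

1st diffs: -5, -25, -87, -215, -433.
2nd diffs: -20, -62, -128, -218.
3rd diffs: -42, -66, -90.
4th diffs: -24, -24 (constant).
Newton forward-difference form: s_k = -9 + (-5)·C(k-1,1) + (-20)·C(k-1,2) + (-42)·C(k-1,3) + (-24)·C(k-1,4).
Continuing: -1539, -2774, -4641, -7326.
Summing k = 1..10 (10 terms) gives -17583.

-17583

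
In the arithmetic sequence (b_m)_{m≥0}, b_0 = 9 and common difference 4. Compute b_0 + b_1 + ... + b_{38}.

3315

b_m = 9 + (m - 0)·4.
b_{38} = 161; S = 39·(9 + 161)/2 = 3315.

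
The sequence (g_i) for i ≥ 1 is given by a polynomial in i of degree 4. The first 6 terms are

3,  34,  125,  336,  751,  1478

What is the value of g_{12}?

1st diffs: 31, 91, 211, 415, 727.
2nd diffs: 60, 120, 204, 312.
3rd diffs: 60, 84, 108.
4th diffs: 24, 24 (constant).
Newton forward-difference form: g_i = 3 + 31·C(i-1,1) + 60·C(i-1,2) + 60·C(i-1,3) + 24·C(i-1,4).
At i = 12: i-1 = 11, so g_{12} = 3 + 341 + 3300 + 9900 + 7920 = 21464.

21464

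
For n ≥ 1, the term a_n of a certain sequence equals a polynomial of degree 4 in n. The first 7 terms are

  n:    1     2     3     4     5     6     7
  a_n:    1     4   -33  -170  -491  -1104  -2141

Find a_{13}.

-27683

1st diffs: 3, -37, -137, -321, -613, -1037.
2nd diffs: -40, -100, -184, -292, -424.
3rd diffs: -60, -84, -108, -132.
4th diffs: -24, -24, -24 (constant).
So a_n = -n^4 + 5n^2 + 3n - 6.
Evaluating at n = 13 gives a_{13} = -27683.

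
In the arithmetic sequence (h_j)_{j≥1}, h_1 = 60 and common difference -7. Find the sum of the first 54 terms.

-6777

h_j = 60 + (j - 1)·(-7).
h_{54} = -311; S = 54·(60 + (-311))/2 = -6777.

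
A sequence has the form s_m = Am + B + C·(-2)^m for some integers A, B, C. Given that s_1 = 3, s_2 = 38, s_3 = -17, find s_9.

The three given values yield: A + B - 2C = 3; 2A + B + 4C = 38; 3A + B - 8C = -17.
Subtracting the first from the second: A + 6C = 35.
Subtracting the second from the third: A - 12C = -55.
Solving: C = 5, A = 5, then B = 8.
So s_m = 5·m + 8 + 5·(-2)^m; at m=9 this is -2507.

-2507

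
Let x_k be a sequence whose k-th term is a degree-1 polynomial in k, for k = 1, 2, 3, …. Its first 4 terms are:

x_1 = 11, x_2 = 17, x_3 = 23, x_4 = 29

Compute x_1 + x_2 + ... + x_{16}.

896

1st diffs: 6, 6, 6 (constant).
So x_k = 6k + 5.
Continuing: …, 35, 41, 47, 53, …, x_{16} = 101.
Summing k = 1..16 (16 terms) gives 896.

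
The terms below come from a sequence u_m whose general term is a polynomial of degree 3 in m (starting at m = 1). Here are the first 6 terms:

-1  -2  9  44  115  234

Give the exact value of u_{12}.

2628

1st diffs: -1, 11, 35, 71, 119.
2nd diffs: 12, 24, 36, 48.
3rd diffs: 12, 12, 12 (constant).
Newton forward-difference form: u_m = -1 + (-1)·C(m-1,1) + 12·C(m-1,2) + 12·C(m-1,3).
At m = 12: m-1 = 11, so u_{12} = -1 - 11 + 660 + 1980 = 2628.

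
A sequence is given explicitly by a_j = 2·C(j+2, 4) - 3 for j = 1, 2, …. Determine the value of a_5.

C(7, 4) = 35, so a_5 = 67.

67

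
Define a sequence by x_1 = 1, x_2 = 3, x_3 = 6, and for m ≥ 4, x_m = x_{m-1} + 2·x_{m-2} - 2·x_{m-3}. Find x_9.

Step forward from the initial values:
x_4 = 10; x_5 = 16; x_6 = 24; x_7 = 36; x_8 = 52; x_9 = 76.

76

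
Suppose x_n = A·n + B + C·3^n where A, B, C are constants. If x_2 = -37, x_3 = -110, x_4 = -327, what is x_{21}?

The three given values yield: 2A + B + 9C = -37; 3A + B + 27C = -110; 4A + B + 81C = -327.
Subtracting the first from the second: A + 18C = -73.
Subtracting the second from the third: A + 54C = -217.
Solving: C = -4, A = -1, then B = 1.
Therefore x_{21} = -21 + 1 + (-4)·10460353203 = -41841412832.

-41841412832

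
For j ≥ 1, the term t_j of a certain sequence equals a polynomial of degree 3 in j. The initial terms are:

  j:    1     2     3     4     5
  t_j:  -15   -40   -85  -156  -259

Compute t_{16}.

1st diffs: -25, -45, -71, -103.
2nd diffs: -20, -26, -32.
3rd diffs: -6, -6 (constant).
Newton forward-difference form: t_j = -15 + (-25)·C(j-1,1) + (-20)·C(j-1,2) + (-6)·C(j-1,3).
At j = 16: j-1 = 15, so t_{16} = -15 - 375 - 2100 - 2730 = -5220.

-5220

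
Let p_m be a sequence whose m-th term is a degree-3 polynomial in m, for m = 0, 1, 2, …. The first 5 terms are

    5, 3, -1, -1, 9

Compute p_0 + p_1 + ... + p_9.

980

1st diffs: -2, -4, 0, 10.
2nd diffs: -2, 4, 10.
3rd diffs: 6, 6 (constant).
Newton forward-difference form: p_m = 5 + (-2)·C(m,1) + (-2)·C(m,2) + 6·C(m,3).
Continuing: …, 35, 83, 159, 269, …, p_9 = 419.
Summing m = 0..9 (10 terms) gives 980.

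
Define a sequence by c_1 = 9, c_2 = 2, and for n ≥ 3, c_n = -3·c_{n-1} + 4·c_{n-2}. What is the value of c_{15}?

Applying the relation repeatedly:
c_3 = 30  c_4 = -82  c_5 = 366  …  c_{12} = -5872018  c_{13} = 23488110  c_{14} = -93952402  c_{15} = 375809646.
(Characteristic roots are 1 and -4.)

375809646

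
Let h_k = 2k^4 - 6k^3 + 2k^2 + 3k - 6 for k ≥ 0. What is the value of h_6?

h_6 = 2·6^4 - 6·6^3 + 2·6^2 + 3·6 - 6 = 1380.

1380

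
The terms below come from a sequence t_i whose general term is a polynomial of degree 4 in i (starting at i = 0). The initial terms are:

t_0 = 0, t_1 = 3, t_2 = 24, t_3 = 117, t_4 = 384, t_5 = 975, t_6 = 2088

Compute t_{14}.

1st diffs: 3, 21, 93, 267, 591, 1113.
2nd diffs: 18, 72, 174, 324, 522.
3rd diffs: 54, 102, 150, 198.
4th diffs: 48, 48, 48 (constant).
So t_i = 2i^4 - 3i^3 + 4i^2.
Evaluating at i = 14 gives t_{14} = 69384.

69384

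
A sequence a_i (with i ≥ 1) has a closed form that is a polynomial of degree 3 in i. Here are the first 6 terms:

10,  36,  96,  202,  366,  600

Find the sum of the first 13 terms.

20462

1st diffs: 26, 60, 106, 164, 234.
2nd diffs: 34, 46, 58, 70.
3rd diffs: 12, 12, 12 (constant).
Newton forward-difference form: a_i = 10 + 26·C(i-1,1) + 34·C(i-1,2) + 12·C(i-1,3).
Continuing: …, 916, 1326, 1842, 2476, …, a_{13} = 5206.
Summing i = 1..13 (13 terms) gives 20462.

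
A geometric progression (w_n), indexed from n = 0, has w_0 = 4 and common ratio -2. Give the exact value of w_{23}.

-33554432

w_n = 4·(-2)^(n-0).
w_{23} = 4·(-2)^23 = -33554432.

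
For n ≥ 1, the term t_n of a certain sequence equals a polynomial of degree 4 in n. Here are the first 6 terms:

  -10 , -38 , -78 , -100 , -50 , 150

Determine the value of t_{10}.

1st diffs: -28, -40, -22, 50, 200.
2nd diffs: -12, 18, 72, 150.
3rd diffs: 30, 54, 78.
4th diffs: 24, 24 (constant).
Newton forward-difference form: t_n = -10 + (-28)·C(n-1,1) + (-12)·C(n-1,2) + 30·C(n-1,3) + 24·C(n-1,4).
At n = 10: n-1 = 9, so t_{10} = -10 - 252 - 432 + 2520 + 3024 = 4850.

4850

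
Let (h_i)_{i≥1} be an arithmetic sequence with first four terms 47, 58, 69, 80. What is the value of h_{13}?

Common difference d = 11.
h_i = 47 + (i - 1)·11.
h_{13} = 47 + 12·11 = 179.

179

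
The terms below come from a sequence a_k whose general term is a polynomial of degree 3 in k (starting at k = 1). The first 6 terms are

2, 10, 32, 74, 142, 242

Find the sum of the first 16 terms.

19752

1st diffs: 8, 22, 42, 68, 100.
2nd diffs: 14, 20, 26, 32.
3rd diffs: 6, 6, 6 (constant).
Newton forward-difference form: a_k = 2 + 8·C(k-1,1) + 14·C(k-1,2) + 6·C(k-1,3).
Continuing: …, 380, 562, 794, 1082, …, a_{16} = 4322.
Summing k = 1..16 (16 terms) gives 19752.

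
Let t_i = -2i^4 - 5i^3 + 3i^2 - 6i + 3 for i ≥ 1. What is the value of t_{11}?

t_{11} = -2·11^4 - 5·11^3 + 3·11^2 - 6·11 + 3 = -35637.

-35637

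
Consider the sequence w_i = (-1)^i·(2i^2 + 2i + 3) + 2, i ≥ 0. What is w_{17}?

-613

(-1)^17 = -1; 2i^2 + 2i + 3 at i=17 is 615; so w_{17} = -613.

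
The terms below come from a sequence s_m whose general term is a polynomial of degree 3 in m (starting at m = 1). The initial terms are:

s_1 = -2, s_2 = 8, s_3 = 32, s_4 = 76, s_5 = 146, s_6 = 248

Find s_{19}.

1st diffs: 10, 24, 44, 70, 102.
2nd diffs: 14, 20, 26, 32.
3rd diffs: 6, 6, 6 (constant).
Newton forward-difference form: s_m = -2 + 10·C(m-1,1) + 14·C(m-1,2) + 6·C(m-1,3).
At m = 19: m-1 = 18, so s_{19} = -2 + 180 + 2142 + 4896 = 7216.

7216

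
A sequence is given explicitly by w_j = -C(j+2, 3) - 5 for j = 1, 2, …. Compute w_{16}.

C(18, 3) = 816, so w_{16} = -821.

-821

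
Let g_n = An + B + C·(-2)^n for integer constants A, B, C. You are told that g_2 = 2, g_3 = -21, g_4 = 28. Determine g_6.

At n = 2, 3, 4: 2A + B + 4C = 2; 3A + B - 8C = -21; 4A + B + 16C = 28.
Subtracting the first from the second: A - 12C = -23.
Subtracting the second from the third: A + 24C = 49.
Solving: C = 2, A = 1, then B = -8.
Therefore g_6 = 6 + (-8) + 2·64 = 126.

126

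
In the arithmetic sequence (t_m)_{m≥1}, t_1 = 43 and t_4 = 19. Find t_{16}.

Common difference d = (19 - 43) / (4 - 1) = -8.
t_m = 43 + (m - 1)·(-8).
t_{16} = 43 + 15·(-8) = -77.

-77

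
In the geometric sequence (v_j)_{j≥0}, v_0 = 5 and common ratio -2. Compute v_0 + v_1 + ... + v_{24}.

v_j = 5·(-2)^(j-0).
S = 5·((-2)^25 - 1)/(-2 - 1) = 5·(-33554432 - 1)/(-3) = 55924055.

55924055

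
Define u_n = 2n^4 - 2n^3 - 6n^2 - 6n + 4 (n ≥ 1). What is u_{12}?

u_{12} = 2·12^4 - 2·12^3 - 6·12^2 - 6·12 + 4 = 37084.

37084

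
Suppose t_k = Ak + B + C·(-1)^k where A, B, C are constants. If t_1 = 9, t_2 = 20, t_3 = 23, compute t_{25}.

177

Write the equations: A + B - C = 9; 2A + B + C = 20; 3A + B - C = 23.
Subtracting the first from the second: A + 2C = 11.
Subtracting the second from the third: A - 2C = 3.
Solving: C = 2, A = 7, then B = 4.
Hence t_{25} = 7·25 + 4 + 2·(-1) = 177.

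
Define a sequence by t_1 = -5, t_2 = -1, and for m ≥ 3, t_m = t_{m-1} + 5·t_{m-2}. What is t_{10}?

-21811

t_3 = -26; t_4 = -31; t_5 = -161; t_6 = -316; t_7 = -1121; t_8 = -2701; t_9 = -8306; t_{10} = -21811.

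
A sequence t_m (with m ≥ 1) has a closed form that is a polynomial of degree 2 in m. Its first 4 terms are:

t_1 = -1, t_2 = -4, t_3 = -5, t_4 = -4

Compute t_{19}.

1st diffs: -3, -1, 1.
2nd diffs: 2, 2 (constant).
So t_m = m^2 - 6m + 4.
Evaluating at m = 19 gives t_{19} = 251.

251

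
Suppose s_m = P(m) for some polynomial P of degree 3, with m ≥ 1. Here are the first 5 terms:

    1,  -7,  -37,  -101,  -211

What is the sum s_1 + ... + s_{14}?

1st diffs: -8, -30, -64, -110.
2nd diffs: -22, -34, -46.
3rd diffs: -12, -12 (constant).
Newton forward-difference form: s_m = 1 + (-8)·C(m-1,1) + (-22)·C(m-1,2) + (-12)·C(m-1,3).
Continuing: …, -379, -617, -937, -1351, …, s_{14} = -5251.
Summing m = 1..14 (14 terms) gives -20734.

-20734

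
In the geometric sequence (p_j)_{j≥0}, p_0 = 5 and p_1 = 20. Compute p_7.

Common ratio r = 4.
p_j = 5·4^(j-0).
p_7 = 5·4^7 = 81920.

81920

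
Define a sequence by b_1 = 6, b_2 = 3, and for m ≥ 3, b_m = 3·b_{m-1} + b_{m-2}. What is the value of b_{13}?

2250726

Iterate the recurrence:
b_3 = 15; b_4 = 48; b_5 = 159; …; b_{10} = 62472; b_{11} = 206331; b_{12} = 681465; b_{13} = 2250726.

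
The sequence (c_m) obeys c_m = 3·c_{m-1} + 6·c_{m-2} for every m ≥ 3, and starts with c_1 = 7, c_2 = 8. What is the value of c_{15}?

Compute successive terms:
c_3 = 66;  c_4 = 246;  c_5 = 1134;  …;  c_{12} = 34212942;  c_{13} = 149589342;  c_{14} = 654045678;  c_{15} = 2859673086.

2859673086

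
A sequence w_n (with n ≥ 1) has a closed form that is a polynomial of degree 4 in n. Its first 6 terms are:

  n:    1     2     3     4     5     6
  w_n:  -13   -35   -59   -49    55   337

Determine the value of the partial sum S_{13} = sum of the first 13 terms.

1st diffs: -22, -24, 10, 104, 282.
2nd diffs: -2, 34, 94, 178.
3rd diffs: 36, 60, 84.
4th diffs: 24, 24 (constant).
So w_n = n^4 - 4n^3 - 2n^2 - 3n - 5.
Continuing: …, 905, 1891, 3451, 5765, …, w_{13} = 19391.
Summing n = 1..13 (13 terms) gives 54171.

54171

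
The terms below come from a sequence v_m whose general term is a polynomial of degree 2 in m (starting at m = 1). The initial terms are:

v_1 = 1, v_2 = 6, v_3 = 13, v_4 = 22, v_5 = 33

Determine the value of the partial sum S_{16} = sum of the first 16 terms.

1st diffs: 5, 7, 9, 11.
2nd diffs: 2, 2, 2 (constant).
Newton forward-difference form: v_m = 1 + 5·C(m-1,1) + 2·C(m-1,2).
Continuing: …, 46, 61, 78, 97, …, v_{16} = 286.
Summing m = 1..16 (16 terms) gives 1736.

1736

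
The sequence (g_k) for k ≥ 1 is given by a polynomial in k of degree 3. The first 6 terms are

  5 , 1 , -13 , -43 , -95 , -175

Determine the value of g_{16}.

-3835

1st diffs: -4, -14, -30, -52, -80.
2nd diffs: -10, -16, -22, -28.
3rd diffs: -6, -6, -6 (constant).
So g_k = -k^3 + k^2 + 5.
Evaluating at k = 16 gives g_{16} = -3835.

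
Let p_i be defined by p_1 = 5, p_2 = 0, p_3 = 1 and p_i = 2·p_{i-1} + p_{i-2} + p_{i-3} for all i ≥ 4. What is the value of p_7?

Compute successive terms:
p_4 = 7; p_5 = 15; p_6 = 38; p_7 = 98.

98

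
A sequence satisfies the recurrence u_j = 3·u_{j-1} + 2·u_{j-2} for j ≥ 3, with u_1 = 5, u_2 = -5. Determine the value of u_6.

Iterate the recurrence:
u_3 = -5;  u_4 = -25;  u_5 = -85;  u_6 = -305.

-305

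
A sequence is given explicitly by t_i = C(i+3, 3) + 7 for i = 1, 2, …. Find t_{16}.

C(19, 3) = 969, so t_{16} = 976.

976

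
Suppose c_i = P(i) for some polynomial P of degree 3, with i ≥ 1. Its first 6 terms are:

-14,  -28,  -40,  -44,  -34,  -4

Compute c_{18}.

4100

1st diffs: -14, -12, -4, 10, 30.
2nd diffs: 2, 8, 14, 20.
3rd diffs: 6, 6, 6 (constant).
Newton forward-difference form: c_i = -14 + (-14)·C(i-1,1) + 2·C(i-1,2) + 6·C(i-1,3).
At i = 18: i-1 = 17, so c_{18} = -14 - 238 + 272 + 4080 = 4100.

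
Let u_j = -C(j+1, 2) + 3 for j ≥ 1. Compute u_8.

-33

C(9, 2) = 36, so u_8 = -33.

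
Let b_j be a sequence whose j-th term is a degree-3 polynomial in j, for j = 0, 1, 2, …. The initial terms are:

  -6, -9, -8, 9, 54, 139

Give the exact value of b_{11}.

1st diffs: -3, 1, 17, 45, 85.
2nd diffs: 4, 16, 28, 40.
3rd diffs: 12, 12, 12 (constant).
So b_j = 2j^3 - 4j^2 - j - 6.
Evaluating at j = 11 gives b_{11} = 2161.

2161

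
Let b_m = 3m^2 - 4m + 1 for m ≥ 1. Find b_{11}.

b_{11} = 3·11^2 - 4·11 + 1 = 320.

320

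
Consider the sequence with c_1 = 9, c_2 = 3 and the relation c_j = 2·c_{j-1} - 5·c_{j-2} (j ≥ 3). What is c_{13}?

Compute successive terms:
c_3 = -39, c_4 = -93, c_5 = 9, …, c_{10} = -8637, c_{11} = 11481, c_{12} = 66147, c_{13} = 74889.

74889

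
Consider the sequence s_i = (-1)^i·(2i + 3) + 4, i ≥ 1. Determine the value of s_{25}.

(-1)^25 = -1; 2i + 3 at i=25 is 53; so s_{25} = -49.

-49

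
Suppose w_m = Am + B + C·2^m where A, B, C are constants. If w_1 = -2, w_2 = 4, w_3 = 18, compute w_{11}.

The three given values yield: A + B + 2C = -2; 2A + B + 4C = 4; 3A + B + 8C = 18.
Subtracting the first from the second: A + 2C = 6.
Subtracting the second from the third: A + 4C = 14.
Solving: C = 4, A = -2, then B = -8.
Therefore w_{11} = -22 + (-8) + 4·2048 = 8162.

8162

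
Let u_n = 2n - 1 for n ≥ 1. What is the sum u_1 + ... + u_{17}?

Over n = 1..17: Σn = 153.
Total = (2)·153 + (-1)·17 = 289.

289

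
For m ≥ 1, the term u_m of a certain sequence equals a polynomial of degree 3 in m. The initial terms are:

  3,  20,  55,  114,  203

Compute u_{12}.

1st diffs: 17, 35, 59, 89.
2nd diffs: 18, 24, 30.
3rd diffs: 6, 6 (constant).
Newton forward-difference form: u_m = 3 + 17·C(m-1,1) + 18·C(m-1,2) + 6·C(m-1,3).
At m = 12: m-1 = 11, so u_{12} = 3 + 187 + 990 + 990 = 2170.

2170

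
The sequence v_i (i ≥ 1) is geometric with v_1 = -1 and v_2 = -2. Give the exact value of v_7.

Common ratio r = 2.
v_i = (-1)·2^(i-1).
v_7 = (-1)·2^6 = -64.

-64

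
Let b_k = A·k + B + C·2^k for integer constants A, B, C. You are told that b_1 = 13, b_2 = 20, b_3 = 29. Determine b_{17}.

Write the equations: A + B + 2C = 13; 2A + B + 4C = 20; 3A + B + 8C = 29.
Subtracting the first from the second: A + 2C = 7.
Subtracting the second from the third: A + 4C = 9.
Solving: C = 1, A = 5, then B = 6.
Hence b_{17} = 5·17 + 6 + 1·131072 = 131163.

131163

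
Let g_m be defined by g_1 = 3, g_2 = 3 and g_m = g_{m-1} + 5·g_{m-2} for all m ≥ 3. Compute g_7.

903

Step forward from the initial values:
g_3 = 18, g_4 = 33, g_5 = 123, g_6 = 288, g_7 = 903.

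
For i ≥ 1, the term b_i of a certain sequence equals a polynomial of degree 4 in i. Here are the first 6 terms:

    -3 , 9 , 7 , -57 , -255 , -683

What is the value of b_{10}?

1st diffs: 12, -2, -64, -198, -428.
2nd diffs: -14, -62, -134, -230.
3rd diffs: -48, -72, -96.
4th diffs: -24, -24 (constant).
Newton forward-difference form: b_i = -3 + 12·C(i-1,1) + (-14)·C(i-1,2) + (-48)·C(i-1,3) + (-24)·C(i-1,4).
At i = 10: i-1 = 9, so b_{10} = -3 + 108 - 504 - 4032 - 3024 = -7455.

-7455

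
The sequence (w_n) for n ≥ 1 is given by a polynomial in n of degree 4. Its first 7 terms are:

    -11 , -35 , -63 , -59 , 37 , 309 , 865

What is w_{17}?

62965

1st diffs: -24, -28, 4, 96, 272, 556.
2nd diffs: -4, 32, 92, 176, 284.
3rd diffs: 36, 60, 84, 108.
4th diffs: 24, 24, 24 (constant).
Newton forward-difference form: w_n = -11 + (-24)·C(n-1,1) + (-4)·C(n-1,2) + 36·C(n-1,3) + 24·C(n-1,4).
At n = 17: n-1 = 16, so w_{17} = -11 - 384 - 480 + 20160 + 43680 = 62965.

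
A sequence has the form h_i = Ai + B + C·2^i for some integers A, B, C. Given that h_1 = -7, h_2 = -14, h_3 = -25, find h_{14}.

-32810

Plug in i = 1, 2, 3: A + B + 2C = -7; 2A + B + 4C = -14; 3A + B + 8C = -25.
Subtracting the first from the second: A + 2C = -7.
Subtracting the second from the third: A + 4C = -11.
Solving: C = -2, A = -3, then B = 0.
Hence h_{14} = -3·14 + 0 + (-2)·16384 = -32810.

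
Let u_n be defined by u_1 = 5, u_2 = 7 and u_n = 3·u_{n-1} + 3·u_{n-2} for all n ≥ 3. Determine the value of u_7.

Step forward from the initial values:
u_3 = 36; u_4 = 129; u_5 = 495; u_6 = 1872; u_7 = 7101.

7101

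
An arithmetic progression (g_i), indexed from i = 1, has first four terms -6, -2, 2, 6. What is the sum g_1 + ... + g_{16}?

384

Common difference d = 4.
g_i = -6 + (i - 1)·4.
g_{16} = 54; S = 16·(-6 + 54)/2 = 384.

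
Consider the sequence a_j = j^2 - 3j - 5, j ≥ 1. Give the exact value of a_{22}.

a_{22} = 1·22^2 - 3·22 - 5 = 413.

413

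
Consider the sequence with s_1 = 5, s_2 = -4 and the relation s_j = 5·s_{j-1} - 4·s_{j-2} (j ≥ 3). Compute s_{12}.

Applying the relation repeatedly:
s_3 = -40  s_4 = -184  s_5 = -760  s_6 = -3064  s_7 = -12280  s_8 = -49144  s_9 = -196600  s_{10} = -786424  s_{11} = -3145720  s_{12} = -12582904.
(Characteristic roots are 4 and 1.)

-12582904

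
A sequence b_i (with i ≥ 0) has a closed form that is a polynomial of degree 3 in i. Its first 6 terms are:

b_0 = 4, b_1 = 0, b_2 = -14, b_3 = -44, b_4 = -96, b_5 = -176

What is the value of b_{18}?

1st diffs: -4, -14, -30, -52, -80.
2nd diffs: -10, -16, -22, -28.
3rd diffs: -6, -6, -6 (constant).
Newton forward-difference form: b_i = 4 + (-4)·C(i,1) + (-10)·C(i,2) + (-6)·C(i,3).
At i = 18: i = 18, so b_{18} = 4 - 72 - 1530 - 4896 = -6494.

-6494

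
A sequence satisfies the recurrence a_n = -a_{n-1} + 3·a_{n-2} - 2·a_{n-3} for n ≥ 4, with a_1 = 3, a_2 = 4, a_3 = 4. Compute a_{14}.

-4974

Compute successive terms:
a_4 = 2;  a_5 = 2;  a_6 = -4;  …;  a_{11} = 314;  a_{12} = -788;  a_{13} = 1982;  a_{14} = -4974.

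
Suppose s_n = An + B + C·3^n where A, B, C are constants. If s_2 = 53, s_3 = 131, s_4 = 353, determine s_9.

78791

The three given values yield: 2A + B + 9C = 53; 3A + B + 27C = 131; 4A + B + 81C = 353.
Subtracting the first from the second: A + 18C = 78.
Subtracting the second from the third: A + 54C = 222.
Solving: C = 4, A = 6, then B = 5.
So s_n = 6·n + 5 + 4·3^n; at n=9 this is 78791.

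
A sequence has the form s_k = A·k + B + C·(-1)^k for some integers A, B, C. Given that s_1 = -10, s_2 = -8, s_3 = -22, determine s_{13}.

-82

Write the equations: A + B - C = -10; 2A + B + C = -8; 3A + B - C = -22.
Subtracting the first from the second: A + 2C = 2.
Subtracting the second from the third: A - 2C = -14.
Solving: C = 4, A = -6, then B = 0.
So s_k = -6·k + 0 + 4·(-1)^k; at k=13 this is -82.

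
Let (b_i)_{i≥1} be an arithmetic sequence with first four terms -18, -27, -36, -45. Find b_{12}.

-117

Common difference d = -9.
b_i = -18 + (i - 1)·(-9).
b_{12} = -18 + 11·(-9) = -117.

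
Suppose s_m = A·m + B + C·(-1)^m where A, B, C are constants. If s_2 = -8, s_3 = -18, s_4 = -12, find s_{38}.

At m = 2, 3, 4: 2A + B + C = -8; 3A + B - C = -18; 4A + B + C = -12.
Subtracting the first from the second: A - 2C = -10.
Subtracting the second from the third: A + 2C = 6.
Solving: C = 4, A = -2, then B = -8.
Hence s_{38} = -2·38 + (-8) + 4·1 = -80.

-80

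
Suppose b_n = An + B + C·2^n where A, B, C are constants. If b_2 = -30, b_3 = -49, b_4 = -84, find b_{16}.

-262200

The three given values yield: 2A + B + 4C = -30; 3A + B + 8C = -49; 4A + B + 16C = -84.
Subtracting the first from the second: A + 4C = -19.
Subtracting the second from the third: A + 8C = -35.
Solving: C = -4, A = -3, then B = -8.
Hence b_{16} = -3·16 + (-8) + (-4)·65536 = -262200.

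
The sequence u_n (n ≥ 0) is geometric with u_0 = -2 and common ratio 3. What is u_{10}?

u_n = (-2)·3^(n-0).
u_{10} = (-2)·3^10 = -118098.

-118098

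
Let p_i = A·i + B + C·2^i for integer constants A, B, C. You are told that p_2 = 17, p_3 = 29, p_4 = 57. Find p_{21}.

8388533

At i = 2, 3, 4: 2A + B + 4C = 17; 3A + B + 8C = 29; 4A + B + 16C = 57.
Subtracting the first from the second: A + 4C = 12.
Subtracting the second from the third: A + 8C = 28.
Solving: C = 4, A = -4, then B = 9.
So p_i = -4·i + 9 + 4·2^i; at i=21 this is 8388533.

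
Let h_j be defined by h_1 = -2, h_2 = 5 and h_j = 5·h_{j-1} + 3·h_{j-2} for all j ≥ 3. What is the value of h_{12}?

h_3 = 19, h_4 = 110, h_5 = 607, h_6 = 3365, h_7 = 18646, h_8 = 103325, h_9 = 572563, h_{10} = 3172790, h_{11} = 17581639, h_{12} = 97426565.

97426565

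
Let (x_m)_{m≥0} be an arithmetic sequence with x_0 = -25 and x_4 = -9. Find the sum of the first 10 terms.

Common difference d = (-9 - (-25)) / (4 - 0) = 4.
x_m = -25 + (m - 0)·4.
x_9 = 11; S = 10·(-25 + 11)/2 = -70.

-70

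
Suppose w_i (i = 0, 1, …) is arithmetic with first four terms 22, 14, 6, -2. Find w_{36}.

-266

Common difference d = -8.
w_i = 22 + (i - 0)·(-8).
w_{36} = 22 + 36·(-8) = -266.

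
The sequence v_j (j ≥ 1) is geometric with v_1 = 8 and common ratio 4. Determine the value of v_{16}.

v_j = 8·4^(j-1).
v_{16} = 8·4^15 = 8589934592.

8589934592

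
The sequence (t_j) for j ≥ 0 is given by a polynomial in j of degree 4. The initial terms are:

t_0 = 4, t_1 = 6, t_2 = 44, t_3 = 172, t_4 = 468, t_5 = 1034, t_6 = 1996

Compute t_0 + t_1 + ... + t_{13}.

115444

1st diffs: 2, 38, 128, 296, 566, 962.
2nd diffs: 36, 90, 168, 270, 396.
3rd diffs: 54, 78, 102, 126.
4th diffs: 24, 24, 24 (constant).
Newton forward-difference form: t_j = 4 + 2·C(j,1) + 36·C(j,2) + 54·C(j,3) + 24·C(j,4).
Continuing: …, 3504, 5732, 8878, 13164, …, t_{13} = 35442.
Summing j = 0..13 (14 terms) gives 115444.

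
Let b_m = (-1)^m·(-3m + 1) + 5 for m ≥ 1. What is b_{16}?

-42

(-1)^16 = 1; -3m + 1 at m=16 is -47; so b_{16} = -42.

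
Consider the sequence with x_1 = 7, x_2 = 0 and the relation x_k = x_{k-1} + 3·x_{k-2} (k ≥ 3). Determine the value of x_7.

Compute successive terms:
x_3 = 21; x_4 = 21; x_5 = 84; x_6 = 147; x_7 = 399.

399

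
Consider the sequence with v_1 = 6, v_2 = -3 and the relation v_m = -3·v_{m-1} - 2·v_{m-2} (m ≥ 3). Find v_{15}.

-49143

Iterate the recurrence:
v_3 = -3;  v_4 = 15;  v_5 = -39;  …;  v_{12} = 6135;  v_{13} = -12279;  v_{14} = 24567;  v_{15} = -49143.
(Characteristic roots are -1 and -2.)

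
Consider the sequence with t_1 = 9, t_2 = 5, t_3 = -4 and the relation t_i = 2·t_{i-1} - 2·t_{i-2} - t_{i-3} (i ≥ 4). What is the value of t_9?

404

t_4 = -27;  t_5 = -51;  t_6 = -44;  t_7 = 41;  t_8 = 221;  t_9 = 404.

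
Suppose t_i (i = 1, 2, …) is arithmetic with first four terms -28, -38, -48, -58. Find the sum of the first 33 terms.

-6204

Common difference d = -10.
t_i = -28 + (i - 1)·(-10).
t_{33} = -348; S = 33·(-28 + (-348))/2 = -6204.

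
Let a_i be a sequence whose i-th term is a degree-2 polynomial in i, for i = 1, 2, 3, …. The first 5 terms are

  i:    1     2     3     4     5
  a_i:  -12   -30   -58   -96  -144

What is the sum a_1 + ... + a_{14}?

1st diffs: -18, -28, -38, -48.
2nd diffs: -10, -10, -10 (constant).
Newton forward-difference form: a_i = -12 + (-18)·C(i-1,1) + (-10)·C(i-1,2).
Continuing: …, -202, -270, -348, -436, …, a_{14} = -1026.
Summing i = 1..14 (14 terms) gives -5446.

-5446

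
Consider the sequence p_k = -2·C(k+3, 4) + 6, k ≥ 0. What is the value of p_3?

-24

C(6, 4) = 15, so p_3 = -24.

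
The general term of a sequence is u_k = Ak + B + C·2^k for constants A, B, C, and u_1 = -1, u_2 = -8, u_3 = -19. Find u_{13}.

-16417

Plug in k = 1, 2, 3: A + B + 2C = -1; 2A + B + 4C = -8; 3A + B + 8C = -19.
Subtracting the first from the second: A + 2C = -7.
Subtracting the second from the third: A + 4C = -11.
Solving: C = -2, A = -3, then B = 6.
So u_k = -3·k + 6 + (-2)·2^k; at k=13 this is -16417.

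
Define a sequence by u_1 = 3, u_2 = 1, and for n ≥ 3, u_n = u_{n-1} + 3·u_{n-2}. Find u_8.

457

Applying the relation repeatedly:
u_3 = 10, u_4 = 13, u_5 = 43, u_6 = 82, u_7 = 211, u_8 = 457.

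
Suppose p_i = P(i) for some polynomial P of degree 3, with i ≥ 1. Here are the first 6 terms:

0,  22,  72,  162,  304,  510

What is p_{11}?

2920

1st diffs: 22, 50, 90, 142, 206.
2nd diffs: 28, 40, 52, 64.
3rd diffs: 12, 12, 12 (constant).
Newton forward-difference form: p_i = 22·C(i-1,1) + 28·C(i-1,2) + 12·C(i-1,3).
At i = 11: i-1 = 10, so p_{11} = 220 + 1260 + 1440 = 2920.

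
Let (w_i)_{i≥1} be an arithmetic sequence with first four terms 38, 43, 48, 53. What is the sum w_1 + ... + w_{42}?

5901

Common difference d = 5.
w_i = 38 + (i - 1)·5.
w_{42} = 243; S = 42·(38 + 243)/2 = 5901.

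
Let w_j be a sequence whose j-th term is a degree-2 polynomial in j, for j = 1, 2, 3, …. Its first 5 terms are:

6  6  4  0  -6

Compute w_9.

1st diffs: 0, -2, -4, -6.
2nd diffs: -2, -2, -2 (constant).
Newton forward-difference form: w_j = 6 + (-2)·C(j-1,2).
At j = 9: j-1 = 8, so w_9 = 6 - 56 = -50.

-50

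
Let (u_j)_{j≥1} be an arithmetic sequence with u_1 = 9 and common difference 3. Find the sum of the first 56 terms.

u_j = 9 + (j - 1)·3.
u_{56} = 174; S = 56·(9 + 174)/2 = 5124.

5124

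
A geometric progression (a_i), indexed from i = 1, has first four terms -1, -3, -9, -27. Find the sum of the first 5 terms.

-121

Common ratio r = 3.
a_i = (-1)·3^(i-1).
S = (-1)·(3^5 - 1)/(3 - 1) = (-1)·(243 - 1)/(2) = -121.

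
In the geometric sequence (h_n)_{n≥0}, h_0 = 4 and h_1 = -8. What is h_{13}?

Common ratio r = -2.
h_n = 4·(-2)^(n-0).
h_{13} = 4·(-2)^13 = -32768.

-32768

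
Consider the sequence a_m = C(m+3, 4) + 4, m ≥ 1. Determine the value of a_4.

C(7, 4) = 35, so a_4 = 39.

39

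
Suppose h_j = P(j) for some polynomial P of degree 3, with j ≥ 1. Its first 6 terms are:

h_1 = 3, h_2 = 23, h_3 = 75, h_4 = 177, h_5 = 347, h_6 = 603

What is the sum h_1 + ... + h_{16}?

53128

1st diffs: 20, 52, 102, 170, 256.
2nd diffs: 32, 50, 68, 86.
3rd diffs: 18, 18, 18 (constant).
Newton forward-difference form: h_j = 3 + 20·C(j-1,1) + 32·C(j-1,2) + 18·C(j-1,3).
Continuing: …, 963, 1445, 2067, 2847, …, h_{16} = 11853.
Summing j = 1..16 (16 terms) gives 53128.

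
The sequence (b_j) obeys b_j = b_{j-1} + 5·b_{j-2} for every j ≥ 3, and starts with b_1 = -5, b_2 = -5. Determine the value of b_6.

-480

Step forward from the initial values:
b_3 = -30;  b_4 = -55;  b_5 = -205;  b_6 = -480.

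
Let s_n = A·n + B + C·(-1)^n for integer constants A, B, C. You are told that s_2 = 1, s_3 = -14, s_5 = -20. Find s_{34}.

Plug in n = 2, 3, 5: 2A + B + C = 1; 3A + B - C = -14; 5A + B - C = -20.
Subtracting the first from the second: A - 2C = -15.
Subtracting the second from the third: 2A = -6.
Solving: C = 6, A = -3, then B = 1.
Hence s_{34} = -3·34 + 1 + 6·1 = -95.

-95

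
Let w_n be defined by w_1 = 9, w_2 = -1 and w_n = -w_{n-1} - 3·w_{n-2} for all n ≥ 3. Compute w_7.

-11

Applying the relation repeatedly:
w_3 = -26; w_4 = 29; w_5 = 49; w_6 = -136; w_7 = -11.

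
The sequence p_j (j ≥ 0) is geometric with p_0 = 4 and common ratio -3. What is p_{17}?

p_j = 4·(-3)^(j-0).
p_{17} = 4·(-3)^17 = -516560652.

-516560652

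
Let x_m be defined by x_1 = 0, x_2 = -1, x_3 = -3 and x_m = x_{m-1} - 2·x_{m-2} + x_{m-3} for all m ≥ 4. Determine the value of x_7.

x_4 = -1  x_5 = 4  x_6 = 3  x_7 = -6.

-6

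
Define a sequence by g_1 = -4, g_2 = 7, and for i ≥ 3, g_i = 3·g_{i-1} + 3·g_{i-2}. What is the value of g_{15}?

Compute successive terms:
g_3 = 9; g_4 = 48; g_5 = 171; …; g_{12} = 1946673; g_{13} = 7380396; g_{14} = 27981207; g_{15} = 106084809.

106084809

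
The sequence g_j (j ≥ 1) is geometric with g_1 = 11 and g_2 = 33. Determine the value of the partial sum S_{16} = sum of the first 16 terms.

Common ratio r = 3.
g_j = 11·3^(j-1).
S = 11·(3^16 - 1)/(3 - 1) = 11·(43046721 - 1)/(2) = 236756960.

236756960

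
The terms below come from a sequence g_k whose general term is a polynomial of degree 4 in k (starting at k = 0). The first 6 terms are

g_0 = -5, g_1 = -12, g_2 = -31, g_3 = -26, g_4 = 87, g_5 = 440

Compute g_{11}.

21038

1st diffs: -7, -19, 5, 113, 353.
2nd diffs: -12, 24, 108, 240.
3rd diffs: 36, 84, 132.
4th diffs: 48, 48 (constant).
Newton forward-difference form: g_k = -5 + (-7)·C(k,1) + (-12)·C(k,2) + 36·C(k,3) + 48·C(k,4).
At k = 11: k = 11, so g_{11} = -5 - 77 - 660 + 5940 + 15840 = 21038.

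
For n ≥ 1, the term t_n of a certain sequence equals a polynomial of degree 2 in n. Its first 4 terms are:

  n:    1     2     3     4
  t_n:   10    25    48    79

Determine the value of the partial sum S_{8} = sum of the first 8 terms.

948

1st diffs: 15, 23, 31.
2nd diffs: 8, 8 (constant).
So t_n = 4n^2 + 3n + 3.
Continuing: 118, 165, 220, 283.
Summing n = 1..8 (8 terms) gives 948.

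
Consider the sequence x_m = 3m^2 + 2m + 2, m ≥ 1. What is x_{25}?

x_{25} = 3·25^2 + 2·25 + 2 = 1927.

1927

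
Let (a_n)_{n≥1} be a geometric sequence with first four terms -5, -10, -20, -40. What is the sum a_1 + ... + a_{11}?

Common ratio r = 2.
a_n = (-5)·2^(n-1).
S = (-5)·(2^11 - 1)/(2 - 1) = (-5)·(2048 - 1)/(1) = -10235.

-10235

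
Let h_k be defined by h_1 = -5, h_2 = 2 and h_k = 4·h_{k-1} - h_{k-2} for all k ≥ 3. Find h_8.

9722

Step forward from the initial values:
h_3 = 13  h_4 = 50  h_5 = 187  h_6 = 698  h_7 = 2605  h_8 = 9722.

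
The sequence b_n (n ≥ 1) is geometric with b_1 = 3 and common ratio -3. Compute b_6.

b_n = 3·(-3)^(n-1).
b_6 = 3·(-3)^5 = -729.

-729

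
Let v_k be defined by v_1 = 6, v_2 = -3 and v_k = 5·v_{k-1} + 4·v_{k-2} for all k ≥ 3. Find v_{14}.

v_3 = 9  v_4 = 33  v_5 = 201  …  v_{11} = 6856569  v_{12} = 39093153  v_{13} = 222892041  v_{14} = 1270832817.

1270832817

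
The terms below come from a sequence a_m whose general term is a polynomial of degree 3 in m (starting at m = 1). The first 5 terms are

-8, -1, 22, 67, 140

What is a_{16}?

4507

1st diffs: 7, 23, 45, 73.
2nd diffs: 16, 22, 28.
3rd diffs: 6, 6 (constant).
Newton forward-difference form: a_m = -8 + 7·C(m-1,1) + 16·C(m-1,2) + 6·C(m-1,3).
At m = 16: m-1 = 15, so a_{16} = -8 + 105 + 1680 + 2730 = 4507.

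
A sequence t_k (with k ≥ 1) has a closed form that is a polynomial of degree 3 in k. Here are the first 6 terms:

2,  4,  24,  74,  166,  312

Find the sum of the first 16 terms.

32192

1st diffs: 2, 20, 50, 92, 146.
2nd diffs: 18, 30, 42, 54.
3rd diffs: 12, 12, 12 (constant).
So t_k = 2k^3 - 3k^2 - 3k + 6.
Continuing: …, 524, 814, 1194, 1676, …, t_{16} = 7382.
Summing k = 1..16 (16 terms) gives 32192.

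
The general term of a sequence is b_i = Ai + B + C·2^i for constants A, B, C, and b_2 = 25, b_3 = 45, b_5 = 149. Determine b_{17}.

The three given values yield: 2A + B + 4C = 25; 3A + B + 8C = 45; 5A + B + 32C = 149.
Subtracting the first from the second: A + 4C = 20.
Subtracting the second from the third: 2A + 24C = 104.
Solving: C = 4, A = 4, then B = 1.
Hence b_{17} = 4·17 + 1 + 4·131072 = 524357.

524357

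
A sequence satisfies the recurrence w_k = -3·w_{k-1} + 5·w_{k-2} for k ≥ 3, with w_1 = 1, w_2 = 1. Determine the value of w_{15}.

18542162

w_3 = 2  w_4 = -1  w_5 = 13  …  w_{12} = -251596  w_{13} = 1054873  w_{14} = -4422599  w_{15} = 18542162.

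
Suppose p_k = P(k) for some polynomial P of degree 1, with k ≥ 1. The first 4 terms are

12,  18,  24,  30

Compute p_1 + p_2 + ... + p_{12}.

1st diffs: 6, 6, 6 (constant).
So p_k = 6k + 6.
Continuing: …, 36, 42, 48, 54, …, p_{12} = 78.
Summing k = 1..12 (12 terms) gives 540.

540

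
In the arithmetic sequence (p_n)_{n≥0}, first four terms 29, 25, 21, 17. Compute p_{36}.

Common difference d = -4.
p_n = 29 + (n - 0)·(-4).
p_{36} = 29 + 36·(-4) = -115.

-115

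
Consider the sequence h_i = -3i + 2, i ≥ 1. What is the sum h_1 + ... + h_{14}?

-287

Over i = 1..14: Σi = 105.
Total = (-3)·105 + (2)·14 = -287.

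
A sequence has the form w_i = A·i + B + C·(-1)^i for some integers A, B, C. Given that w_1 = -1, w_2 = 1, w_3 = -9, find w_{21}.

-81

Write the equations: A + B - C = -1; 2A + B + C = 1; 3A + B - C = -9.
Subtracting the first from the second: A + 2C = 2.
Subtracting the second from the third: A - 2C = -10.
Solving: C = 3, A = -4, then B = 6.
So w_i = -4·i + 6 + 3·(-1)^i; at i=21 this is -81.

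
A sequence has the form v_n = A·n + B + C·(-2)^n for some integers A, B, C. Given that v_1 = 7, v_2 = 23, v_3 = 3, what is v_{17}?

-262069

At n = 1, 2, 3: A + B - 2C = 7; 2A + B + 4C = 23; 3A + B - 8C = 3.
Subtracting the first from the second: A + 6C = 16.
Subtracting the second from the third: A - 12C = -20.
Solving: C = 2, A = 4, then B = 7.
So v_n = 4·n + 7 + 2·(-2)^n; at n=17 this is -262069.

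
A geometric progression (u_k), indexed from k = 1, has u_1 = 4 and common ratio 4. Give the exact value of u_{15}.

1073741824

u_k = 4·4^(k-1).
u_{15} = 4·4^14 = 1073741824.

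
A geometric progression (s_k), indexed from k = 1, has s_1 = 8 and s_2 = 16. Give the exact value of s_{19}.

2097152

Common ratio r = 2.
s_k = 8·2^(k-1).
s_{19} = 8·2^18 = 2097152.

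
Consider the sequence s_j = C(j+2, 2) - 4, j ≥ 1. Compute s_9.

51

C(11, 2) = 55, so s_9 = 51.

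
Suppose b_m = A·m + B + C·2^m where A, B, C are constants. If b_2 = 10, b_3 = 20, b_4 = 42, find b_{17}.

Write the equations: 2A + B + 4C = 10; 3A + B + 8C = 20; 4A + B + 16C = 42.
Subtracting the first from the second: A + 4C = 10.
Subtracting the second from the third: A + 8C = 22.
Solving: C = 3, A = -2, then B = 2.
Hence b_{17} = -2·17 + 2 + 3·131072 = 393184.

393184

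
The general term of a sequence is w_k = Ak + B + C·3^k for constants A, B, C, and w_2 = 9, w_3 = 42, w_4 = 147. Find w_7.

4350

At k = 2, 3, 4: 2A + B + 9C = 9; 3A + B + 27C = 42; 4A + B + 81C = 147.
Subtracting the first from the second: A + 18C = 33.
Subtracting the second from the third: A + 54C = 105.
Solving: C = 2, A = -3, then B = -3.
Hence w_7 = -3·7 + (-3) + 2·2187 = 4350.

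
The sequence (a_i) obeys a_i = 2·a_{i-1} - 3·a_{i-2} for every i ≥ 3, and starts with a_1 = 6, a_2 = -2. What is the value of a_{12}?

Compute successive terms:
a_3 = -22, a_4 = -38, a_5 = -10, a_6 = 94, a_7 = 218, a_8 = 154, a_9 = -346, a_{10} = -1154, a_{11} = -1270, a_{12} = 922.

922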